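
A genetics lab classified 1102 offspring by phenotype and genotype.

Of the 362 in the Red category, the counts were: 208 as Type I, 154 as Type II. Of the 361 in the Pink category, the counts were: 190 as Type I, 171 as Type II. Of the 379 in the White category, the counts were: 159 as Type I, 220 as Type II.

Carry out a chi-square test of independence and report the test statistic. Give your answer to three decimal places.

18.745

Row totals: 362, 361, 379. Column totals: 557, 545. Grand total N = 1102.
Expected counts (row total × column total / N):
  Red, Type I: 362×557/1102 = 182.9710
  Red, Type II: 362×545/1102 = 179.0290
  Pink, Type I: 361×557/1102 = 182.4655
  Pink, Type II: 361×545/1102 = 178.5345
  White, Type I: 379×557/1102 = 191.5635
  White, Type II: 379×545/1102 = 187.4365
Contributions (O − E)²/E:
  (208 − 182.9710)²/182.9710 = 3.4238
  (154 − 179.0290)²/179.0290 = 3.4992
  (190 − 182.4655)²/182.4655 = 0.3111
  (171 − 178.5345)²/178.5345 = 0.3180
  (159 − 191.5635)²/191.5635 = 5.5354
  (220 − 187.4365)²/187.4365 = 5.6573
χ² = 3.4238 + 3.4992 + 0.3111 + 0.3180 + 5.5354 + 5.6573 = 18.745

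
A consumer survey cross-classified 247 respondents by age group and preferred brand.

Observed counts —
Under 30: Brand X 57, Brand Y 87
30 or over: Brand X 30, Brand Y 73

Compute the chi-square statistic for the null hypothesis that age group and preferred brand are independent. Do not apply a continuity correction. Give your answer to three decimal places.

2.878

Row totals: 144, 103. Column totals: 87, 160. Grand total N = 247.
Expected counts (row total × column total / N):
  Under 30, Brand X: 144×87/247 = 50.7206
  Under 30, Brand Y: 144×160/247 = 93.2794
  30 or over, Brand X: 103×87/247 = 36.2794
  30 or over, Brand Y: 103×160/247 = 66.7206
Contributions (O − E)²/E:
  (57 − 50.7206)²/50.7206 = 0.7774
  (87 − 93.2794)²/93.2794 = 0.4227
  (30 − 36.2794)²/36.2794 = 1.0869
  (73 − 66.7206)²/66.7206 = 0.5910
χ² = 0.7774 + 0.4227 + 1.0869 + 0.5910 = 2.878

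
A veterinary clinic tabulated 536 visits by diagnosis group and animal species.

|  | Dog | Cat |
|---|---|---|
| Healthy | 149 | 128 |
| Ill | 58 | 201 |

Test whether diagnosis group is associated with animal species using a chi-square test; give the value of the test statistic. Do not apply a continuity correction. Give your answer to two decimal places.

Row totals: 277, 259. Column totals: 207, 329. Grand total N = 536.
Expected counts (row total × column total / N):
  Healthy, Dog: 277×207/536 = 106.976
  Healthy, Cat: 277×329/536 = 170.024
  Ill, Dog: 259×207/536 = 100.024
  Ill, Cat: 259×329/536 = 158.976
Contributions (O − E)²/E:
  (149 − 106.976)²/106.976 = 16.5085
  (128 − 170.024)²/170.024 = 10.3869
  (58 − 100.024)²/100.024 = 17.6559
  (201 − 158.976)²/158.976 = 11.1087
χ² = 16.5085 + 10.3869 + 17.6559 + 11.1087 = 55.66

55.66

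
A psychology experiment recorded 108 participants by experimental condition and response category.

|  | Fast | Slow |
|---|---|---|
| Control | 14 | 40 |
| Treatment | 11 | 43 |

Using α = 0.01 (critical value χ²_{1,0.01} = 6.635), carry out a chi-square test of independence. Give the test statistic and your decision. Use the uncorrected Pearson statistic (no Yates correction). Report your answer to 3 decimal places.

Row totals: 54, 54. Column totals: 25, 83. Grand total N = 108.
Expected counts (row total × column total / N):
  Control, Fast: 54×25/108 = 12.5000
  Control, Slow: 54×83/108 = 41.5000
  Treatment, Fast: 54×25/108 = 12.5000
  Treatment, Slow: 54×83/108 = 41.5000
Contributions (O − E)²/E:
  (14 − 12.5000)²/12.5000 = 0.1800
  (40 − 41.5000)²/41.5000 = 0.0542
  (11 − 12.5000)²/12.5000 = 0.1800
  (43 − 41.5000)²/41.5000 = 0.0542
χ² = 0.1800 + 0.0542 + 0.1800 + 0.0542 = 0.468
df = (2−1)(2−1) = 1. Since 0.468 < 6.635, fail to reject the null hypothesis of independence at α = 0.01.

0.468; fail to reject H₀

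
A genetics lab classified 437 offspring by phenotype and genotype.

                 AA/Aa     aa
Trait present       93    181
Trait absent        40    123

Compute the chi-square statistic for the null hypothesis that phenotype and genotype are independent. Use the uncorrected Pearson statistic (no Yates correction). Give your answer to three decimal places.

4.267

Row totals: 274, 163. Column totals: 133, 304. Grand total N = 437.
Expected counts (row total × column total / N):
  Trait present, AA/Aa: 274×133/437 = 83.3913
  Trait present, aa: 274×304/437 = 190.6087
  Trait absent, AA/Aa: 163×133/437 = 49.6087
  Trait absent, aa: 163×304/437 = 113.3913
Contributions (O − E)²/E:
  (93 − 83.3913)²/83.3913 = 1.1072
  (181 − 190.6087)²/190.6087 = 0.4844
  (40 − 49.6087)²/49.6087 = 1.8611
  (123 − 113.3913)²/113.3913 = 0.8142
χ² = 1.1072 + 0.4844 + 1.8611 + 0.8142 = 4.267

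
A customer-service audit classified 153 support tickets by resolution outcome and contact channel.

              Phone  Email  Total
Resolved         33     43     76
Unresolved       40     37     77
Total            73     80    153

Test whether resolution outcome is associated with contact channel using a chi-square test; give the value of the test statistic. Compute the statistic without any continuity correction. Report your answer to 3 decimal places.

1.115

Grand total N = 153.
Expected counts (row total × column total / N):
  Resolved, Phone: 76×73/153 = 36.2614
  Resolved, Email: 76×80/153 = 39.7386
  Unresolved, Phone: 77×73/153 = 36.7386
  Unresolved, Email: 77×80/153 = 40.2614
Contributions (O − E)²/E:
  (33 − 36.2614)²/36.2614 = 0.2933
  (43 − 39.7386)²/39.7386 = 0.2677
  (40 − 36.7386)²/36.7386 = 0.2895
  (37 − 40.2614)²/40.2614 = 0.2642
χ² = 0.2933 + 0.2677 + 0.2895 + 0.2642 = 1.115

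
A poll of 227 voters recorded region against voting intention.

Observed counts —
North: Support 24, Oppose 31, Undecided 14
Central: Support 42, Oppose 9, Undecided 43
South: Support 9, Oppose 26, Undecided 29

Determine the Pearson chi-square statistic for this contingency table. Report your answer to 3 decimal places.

40.193

Row totals: 69, 94, 64. Column totals: 75, 66, 86. Grand total N = 227.
Expected counts (row total × column total / N):
  North, Support: 69×75/227 = 22.7974
  North, Oppose: 69×66/227 = 20.0617
  North, Undecided: 69×86/227 = 26.1410
  Central, Support: 94×75/227 = 31.0573
  Central, Oppose: 94×66/227 = 27.3304
  Central, Undecided: 94×86/227 = 35.6123
  South, Support: 64×75/227 = 21.1454
  South, Oppose: 64×66/227 = 18.6079
  South, Undecided: 64×86/227 = 24.2467
Contributions (O − E)²/E:
  (24 − 22.7974)²/22.7974 = 0.0634
  (31 − 20.0617)²/20.0617 = 5.9639
  (14 − 26.1410)²/26.1410 = 5.6388
  (42 − 31.0573)²/31.0573 = 3.8555
  (9 − 27.3304)²/27.3304 = 12.2941
  (43 − 35.6123)²/35.6123 = 1.5326
  (9 − 21.1454)²/21.1454 = 6.9760
  (26 − 18.6079)²/18.6079 = 2.9366
  (29 − 24.2467)²/24.2467 = 0.9318
χ² = 0.0634 + 5.9639 + 5.6388 + 3.8555 + 12.2941 + 1.5326 + 6.9760 + 2.9366 + 0.9318 = 40.193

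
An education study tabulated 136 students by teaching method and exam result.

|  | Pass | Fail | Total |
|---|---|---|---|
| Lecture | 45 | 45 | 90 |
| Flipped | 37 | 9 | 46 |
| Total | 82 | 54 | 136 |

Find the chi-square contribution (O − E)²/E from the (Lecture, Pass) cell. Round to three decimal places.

Row total (Lecture) = 90; column total (Pass) = 82; N = 136.
Expected count E = 90 × 82 / 136 = 54.2647.
Contribution = (O − E)²/E = (45 − 54.2647)² / 54.2647 = 1.582.

1.582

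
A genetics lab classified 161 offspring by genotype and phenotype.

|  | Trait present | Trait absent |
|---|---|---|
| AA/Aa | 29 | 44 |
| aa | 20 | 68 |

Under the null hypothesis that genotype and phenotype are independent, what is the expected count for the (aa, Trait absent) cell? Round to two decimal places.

61.22

Row total (aa) = 88; column total (Trait absent) = 112; grand total N = 161.
Expected count = (row total × column total) / N = 88 × 112 / 161 = 61.22.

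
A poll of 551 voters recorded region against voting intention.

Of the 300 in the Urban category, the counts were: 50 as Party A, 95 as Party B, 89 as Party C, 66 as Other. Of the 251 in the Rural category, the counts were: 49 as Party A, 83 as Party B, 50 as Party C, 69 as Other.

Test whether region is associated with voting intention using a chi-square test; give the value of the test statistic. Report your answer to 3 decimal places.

Row totals: 300, 251. Column totals: 99, 178, 139, 135. Grand total N = 551.
Expected counts (row total × column total / N):
  Urban, Party A: 300×99/551 = 53.9020
  Urban, Party B: 300×178/551 = 96.9147
  Urban, Party C: 300×139/551 = 75.6806
  Urban, Other: 300×135/551 = 73.5027
  Rural, Party A: 251×99/551 = 45.0980
  Rural, Party B: 251×178/551 = 81.0853
  Rural, Party C: 251×139/551 = 63.3194
  Rural, Other: 251×135/551 = 61.4973
Contributions (O − E)²/E:
  (50 − 53.9020)²/53.9020 = 0.2825
  (95 − 96.9147)²/96.9147 = 0.0378
  (89 − 75.6806)²/75.6806 = 2.3441
  (66 − 73.5027)²/73.5027 = 0.7658
  (49 − 45.0980)²/45.0980 = 0.3376
  (83 − 81.0853)²/81.0853 = 0.0452
  (50 − 63.3194)²/63.3194 = 2.8018
  (69 − 61.4973)²/61.4973 = 0.9153
χ² = 0.2825 + 0.0378 + 2.3441 + 0.7658 + 0.3376 + 0.0452 + 2.8018 + 0.9153 = 7.530

7.530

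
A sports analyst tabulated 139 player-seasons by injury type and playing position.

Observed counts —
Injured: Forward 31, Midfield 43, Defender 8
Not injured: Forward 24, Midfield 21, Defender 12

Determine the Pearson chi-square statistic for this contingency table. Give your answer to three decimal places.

4.916

Row totals: 82, 57. Column totals: 55, 64, 20. Grand total N = 139.
Expected counts (row total × column total / N):
  Injured, Forward: 82×55/139 = 32.4460
  Injured, Midfield: 82×64/139 = 37.7554
  Injured, Defender: 82×20/139 = 11.7986
  Not injured, Forward: 57×55/139 = 22.5540
  Not injured, Midfield: 57×64/139 = 26.2446
  Not injured, Defender: 57×20/139 = 8.2014
Contributions (O − E)²/E:
  (31 − 32.4460)²/32.4460 = 0.0644
  (43 − 37.7554)²/37.7554 = 0.7285
  (8 − 11.7986)²/11.7986 = 1.2230
  (24 − 22.5540)²/22.5540 = 0.0927
  (21 − 26.2446)²/26.2446 = 1.0481
  (12 − 8.2014)²/8.2014 = 1.7594
χ² = 0.0644 + 0.7285 + 1.2230 + 0.0927 + 1.0481 + 1.7594 = 4.916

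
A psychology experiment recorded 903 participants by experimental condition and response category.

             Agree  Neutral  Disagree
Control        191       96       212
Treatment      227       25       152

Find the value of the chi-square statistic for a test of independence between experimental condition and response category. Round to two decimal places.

45.16

Row totals: 499, 404. Column totals: 418, 121, 364. Grand total N = 903.
Expected counts (row total × column total / N):
  Control, Agree: 499×418/903 = 230.9878
  Control, Neutral: 499×121/903 = 66.8649
  Control, Disagree: 499×364/903 = 201.1473
  Treatment, Agree: 404×418/903 = 187.0122
  Treatment, Neutral: 404×121/903 = 54.1351
  Treatment, Disagree: 404×364/903 = 162.8527
Contributions (O − E)²/E:
  (191 − 230.9878)²/230.9878 = 6.9225
  (96 − 66.8649)²/66.8649 = 12.6951
  (212 − 201.1473)²/201.1473 = 0.5855
  (227 − 187.0122)²/187.0122 = 8.5504
  (25 − 54.1351)²/54.1351 = 15.6803
  (152 − 162.8527)²/162.8527 = 0.7232
χ² = 6.9225 + 12.6951 + 0.5855 + 8.5504 + 15.6803 + 0.7232 = 45.16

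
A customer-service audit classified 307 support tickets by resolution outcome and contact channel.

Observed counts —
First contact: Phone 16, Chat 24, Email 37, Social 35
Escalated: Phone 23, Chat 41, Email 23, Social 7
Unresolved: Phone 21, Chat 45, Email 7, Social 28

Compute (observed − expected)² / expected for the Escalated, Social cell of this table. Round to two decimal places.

9.72

Row total (Escalated) = 94; column total (Social) = 70; N = 307.
Expected count E = 94 × 70 / 307 = 21.433.
Contribution = (O − E)²/E = (7 − 21.433)² / 21.433 = 9.72.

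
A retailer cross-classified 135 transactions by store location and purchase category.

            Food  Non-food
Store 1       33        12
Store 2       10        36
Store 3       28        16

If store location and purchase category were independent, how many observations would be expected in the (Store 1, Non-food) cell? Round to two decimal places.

21.33

Row total (Store 1) = 45; column total (Non-food) = 64; grand total N = 135.
Expected count = (row total × column total) / N = 45 × 64 / 135 = 21.33.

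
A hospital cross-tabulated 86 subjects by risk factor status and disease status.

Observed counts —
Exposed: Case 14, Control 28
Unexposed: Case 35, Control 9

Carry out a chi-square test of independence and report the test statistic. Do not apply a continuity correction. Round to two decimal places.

18.72

Row totals: 42, 44. Column totals: 49, 37. Grand total N = 86.
Expected counts (row total × column total / N):
  Exposed, Case: 42×49/86 = 23.930
  Exposed, Control: 42×37/86 = 18.070
  Unexposed, Case: 44×49/86 = 25.070
  Unexposed, Control: 44×37/86 = 18.930
Contributions (O − E)²/E:
  (14 − 23.930)²/23.930 = 4.1206
  (28 − 18.070)²/18.070 = 5.4568
  (35 − 25.070)²/25.070 = 3.9332
  (9 − 18.930)²/18.930 = 5.2089
χ² = 4.1206 + 5.4568 + 3.9332 + 5.2089 = 18.72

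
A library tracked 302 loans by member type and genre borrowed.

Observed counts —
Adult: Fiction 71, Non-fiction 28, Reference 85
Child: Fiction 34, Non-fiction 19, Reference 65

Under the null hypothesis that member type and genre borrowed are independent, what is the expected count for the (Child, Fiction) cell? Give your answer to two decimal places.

Row total (Child) = 118; column total (Fiction) = 105; grand total N = 302.
Expected count = (row total × column total) / N = 118 × 105 / 302 = 41.03.

41.03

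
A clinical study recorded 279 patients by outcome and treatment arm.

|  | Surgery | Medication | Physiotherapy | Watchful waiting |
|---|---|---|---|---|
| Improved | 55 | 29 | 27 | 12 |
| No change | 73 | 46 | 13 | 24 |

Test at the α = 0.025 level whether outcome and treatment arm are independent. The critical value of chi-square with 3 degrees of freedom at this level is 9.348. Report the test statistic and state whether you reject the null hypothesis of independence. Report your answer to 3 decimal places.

Row totals: 123, 156. Column totals: 128, 75, 40, 36. Grand total N = 279.
Expected counts (row total × column total / N):
  Improved, Surgery: 123×128/279 = 56.4301
  Improved, Medication: 123×75/279 = 33.0645
  Improved, Physiotherapy: 123×40/279 = 17.6344
  Improved, Watchful waiting: 123×36/279 = 15.8710
  No change, Surgery: 156×128/279 = 71.5699
  No change, Medication: 156×75/279 = 41.9355
  No change, Physiotherapy: 156×40/279 = 22.3656
  No change, Watchful waiting: 156×36/279 = 20.1290
Contributions (O − E)²/E:
  (55 − 56.4301)²/56.4301 = 0.0362
  (29 − 33.0645)²/33.0645 = 0.4996
  (27 − 17.6344)²/17.6344 = 4.9741
  (12 − 15.8710)²/15.8710 = 0.9442
  (73 − 71.5699)²/71.5699 = 0.0286
  (46 − 41.9355)²/41.9355 = 0.3939
  (13 − 22.3656)²/22.3656 = 3.9218
  (24 − 20.1290)²/20.1290 = 0.7444
χ² = 0.0362 + 0.4996 + 4.9741 + 0.9442 + 0.0286 + 0.3939 + 3.9218 + 0.7444 = 11.543
df = (2−1)(4−1) = 3. Since 11.543 > 9.348, reject the null hypothesis of independence at α = 0.025.

11.543; reject H₀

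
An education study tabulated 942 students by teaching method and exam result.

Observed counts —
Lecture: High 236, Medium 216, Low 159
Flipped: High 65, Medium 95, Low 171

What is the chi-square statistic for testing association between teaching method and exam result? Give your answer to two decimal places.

Row totals: 611, 331. Column totals: 301, 311, 330. Grand total N = 942.
Expected counts (row total × column total / N):
  Lecture, High: 611×301/942 = 195.235
  Lecture, Medium: 611×311/942 = 201.721
  Lecture, Low: 611×330/942 = 214.045
  Flipped, High: 331×301/942 = 105.765
  Flipped, Medium: 331×311/942 = 109.279
  Flipped, Low: 331×330/942 = 115.955
Contributions (O − E)²/E:
  (236 − 195.235)²/195.235 = 8.5117
  (216 − 201.721)²/201.721 = 1.0108
  (159 − 214.045)²/214.045 = 14.1557
  (65 − 105.765)²/105.765 = 15.7121
  (95 − 109.279)²/109.279 = 1.8658
  (171 − 115.955)²/115.955 = 26.1304
χ² = 8.5117 + 1.0108 + 14.1557 + 15.7121 + 1.8658 + 26.1304 = 67.39

67.39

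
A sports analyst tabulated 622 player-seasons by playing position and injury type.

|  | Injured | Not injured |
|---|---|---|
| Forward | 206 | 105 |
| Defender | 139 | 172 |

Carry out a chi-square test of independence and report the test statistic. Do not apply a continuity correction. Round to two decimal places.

Row totals: 311, 311. Column totals: 345, 277. Grand total N = 622.
Expected counts (row total × column total / N):
  Forward, Injured: 311×345/622 = 172.500
  Forward, Not injured: 311×277/622 = 138.500
  Defender, Injured: 311×345/622 = 172.500
  Defender, Not injured: 311×277/622 = 138.500
Contributions (O − E)²/E:
  (206 − 172.500)²/172.500 = 6.5058
  (105 − 138.500)²/138.500 = 8.1029
  (139 − 172.500)²/172.500 = 6.5058
  (172 − 138.500)²/138.500 = 8.1029
χ² = 6.5058 + 8.1029 + 6.5058 + 8.1029 = 29.22

29.22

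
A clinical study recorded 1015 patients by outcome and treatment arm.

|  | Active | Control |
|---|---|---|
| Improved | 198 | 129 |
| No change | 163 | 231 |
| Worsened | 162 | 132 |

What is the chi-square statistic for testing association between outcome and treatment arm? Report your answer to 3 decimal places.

28.437

Row totals: 327, 394, 294. Column totals: 523, 492. Grand total N = 1015.
Expected counts (row total × column total / N):
  Improved, Active: 327×523/1015 = 168.4936
  Improved, Control: 327×492/1015 = 158.5064
  No change, Active: 394×523/1015 = 203.0167
  No change, Control: 394×492/1015 = 190.9833
  Worsened, Active: 294×523/1015 = 151.4897
  Worsened, Control: 294×492/1015 = 142.5103
Contributions (O − E)²/E:
  (198 − 168.4936)²/168.4936 = 5.1671
  (129 − 158.5064)²/158.5064 = 5.4927
  (163 − 203.0167)²/203.0167 = 7.8877
  (231 − 190.9833)²/190.9833 = 8.3847
  (162 − 151.4897)²/151.4897 = 0.7292
  (132 − 142.5103)²/142.5103 = 0.7751
χ² = 5.1671 + 5.4927 + 7.8877 + 8.3847 + 0.7292 + 0.7751 = 28.437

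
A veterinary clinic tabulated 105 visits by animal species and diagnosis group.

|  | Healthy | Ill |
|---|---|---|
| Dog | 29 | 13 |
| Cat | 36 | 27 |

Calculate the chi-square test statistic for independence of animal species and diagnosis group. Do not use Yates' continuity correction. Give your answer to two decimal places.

Row totals: 42, 63. Column totals: 65, 40. Grand total N = 105.
Expected counts (row total × column total / N):
  Dog, Healthy: 42×65/105 = 26.000
  Dog, Ill: 42×40/105 = 16.000
  Cat, Healthy: 63×65/105 = 39.000
  Cat, Ill: 63×40/105 = 24.000
Contributions (O − E)²/E:
  (29 − 26.000)²/26.000 = 0.3462
  (13 − 16.000)²/16.000 = 0.5625
  (36 − 39.000)²/39.000 = 0.2308
  (27 − 24.000)²/24.000 = 0.3750
χ² = 0.3462 + 0.5625 + 0.2308 + 0.3750 = 1.51

1.51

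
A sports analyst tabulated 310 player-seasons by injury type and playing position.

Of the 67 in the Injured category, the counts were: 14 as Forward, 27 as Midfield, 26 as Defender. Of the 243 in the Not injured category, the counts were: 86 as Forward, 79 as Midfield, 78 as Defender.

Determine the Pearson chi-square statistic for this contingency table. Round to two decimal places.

5.06

Row totals: 67, 243. Column totals: 100, 106, 104. Grand total N = 310.
Expected counts (row total × column total / N):
  Injured, Forward: 67×100/310 = 21.613
  Injured, Midfield: 67×106/310 = 22.910
  Injured, Defender: 67×104/310 = 22.477
  Not injured, Forward: 243×100/310 = 78.387
  Not injured, Midfield: 243×106/310 = 83.090
  Not injured, Defender: 243×104/310 = 81.523
Contributions (O − E)²/E:
  (14 − 21.613)²/21.613 = 2.6816
  (27 − 22.910)²/22.910 = 0.7302
  (26 − 22.477)²/22.477 = 0.5522
  (86 − 78.387)²/78.387 = 0.7394
  (79 − 83.090)²/83.090 = 0.2013
  (78 − 81.523)²/81.523 = 0.1522
χ² = 2.6816 + 0.7302 + 0.5522 + 0.7394 + 0.2013 + 0.1522 = 5.06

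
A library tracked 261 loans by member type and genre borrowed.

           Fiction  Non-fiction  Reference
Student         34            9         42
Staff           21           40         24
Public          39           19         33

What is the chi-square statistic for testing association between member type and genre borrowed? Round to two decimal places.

Row totals: 85, 85, 91. Column totals: 94, 68, 99. Grand total N = 261.
Expected counts (row total × column total / N):
  Student, Fiction: 85×94/261 = 30.613
  Student, Non-fiction: 85×68/261 = 22.146
  Student, Reference: 85×99/261 = 32.241
  Staff, Fiction: 85×94/261 = 30.613
  Staff, Non-fiction: 85×68/261 = 22.146
  Staff, Reference: 85×99/261 = 32.241
  Public, Fiction: 91×94/261 = 32.774
  Public, Non-fiction: 91×68/261 = 23.709
  Public, Reference: 91×99/261 = 34.517
Contributions (O − E)²/E:
  (34 − 30.613)²/30.613 = 0.3747
  (9 − 22.146)²/22.146 = 7.8035
  (42 − 32.241)²/32.241 = 2.9539
  (21 − 30.613)²/30.613 = 3.0186
  (40 − 22.146)²/22.146 = 14.3938
  (24 − 32.241)²/32.241 = 2.1065
  (39 − 32.774)²/32.774 = 1.1827
  (19 − 23.709)²/23.709 = 0.9353
  (33 − 34.517)²/34.517 = 0.0667
χ² = 0.3747 + 7.8035 + 2.9539 + 3.0186 + 14.3938 + 2.1065 + 1.1827 + 0.9353 + 0.0667 = 32.84

32.84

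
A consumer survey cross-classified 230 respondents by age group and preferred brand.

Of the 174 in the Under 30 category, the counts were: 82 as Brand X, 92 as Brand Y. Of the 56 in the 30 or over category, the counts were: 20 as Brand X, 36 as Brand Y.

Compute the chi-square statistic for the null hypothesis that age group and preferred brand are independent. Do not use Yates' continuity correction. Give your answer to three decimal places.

2.236

Row totals: 174, 56. Column totals: 102, 128. Grand total N = 230.
Expected counts (row total × column total / N):
  Under 30, Brand X: 174×102/230 = 77.1652
  Under 30, Brand Y: 174×128/230 = 96.8348
  30 or over, Brand X: 56×102/230 = 24.8348
  30 or over, Brand Y: 56×128/230 = 31.1652
Contributions (O − E)²/E:
  (82 − 77.1652)²/77.1652 = 0.3029
  (92 − 96.8348)²/96.8348 = 0.2414
  (20 − 24.8348)²/24.8348 = 0.9412
  (36 − 31.1652)²/31.1652 = 0.7500
χ² = 0.3029 + 0.2414 + 0.9412 + 0.7500 = 2.236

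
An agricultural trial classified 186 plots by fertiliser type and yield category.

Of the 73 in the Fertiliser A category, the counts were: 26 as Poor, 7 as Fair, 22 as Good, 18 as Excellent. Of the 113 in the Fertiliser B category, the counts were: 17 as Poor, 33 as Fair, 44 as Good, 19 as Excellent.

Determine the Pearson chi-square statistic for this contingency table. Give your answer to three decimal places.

18.393

Row totals: 73, 113. Column totals: 43, 40, 66, 37. Grand total N = 186.
Expected counts (row total × column total / N):
  Fertiliser A, Poor: 73×43/186 = 16.8763
  Fertiliser A, Fair: 73×40/186 = 15.6989
  Fertiliser A, Good: 73×66/186 = 25.9032
  Fertiliser A, Excellent: 73×37/186 = 14.5215
  Fertiliser B, Poor: 113×43/186 = 26.1237
  Fertiliser B, Fair: 113×40/186 = 24.3011
  Fertiliser B, Good: 113×66/186 = 40.0968
  Fertiliser B, Excellent: 113×37/186 = 22.4785
Contributions (O − E)²/E:
  (26 − 16.8763)²/16.8763 = 4.9325
  (7 − 15.6989)²/15.6989 = 4.8201
  (22 − 25.9032)²/25.9032 = 0.5882
  (18 − 14.5215)²/14.5215 = 0.8332
  (17 − 26.1237)²/26.1237 = 3.1865
  (33 − 24.3011)²/24.3011 = 3.1139
  (44 − 40.0968)²/40.0968 = 0.3800
  (19 − 22.4785)²/22.4785 = 0.5383
χ² = 4.9325 + 4.8201 + 0.5882 + 0.8332 + 3.1865 + 3.1139 + 0.3800 + 0.5383 = 18.393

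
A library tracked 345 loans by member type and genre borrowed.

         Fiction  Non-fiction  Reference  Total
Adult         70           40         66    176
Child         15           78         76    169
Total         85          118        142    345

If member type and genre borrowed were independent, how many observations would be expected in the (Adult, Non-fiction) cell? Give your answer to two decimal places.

60.20

Row total (Adult) = 176; column total (Non-fiction) = 118; grand total N = 345.
Expected count = (row total × column total) / N = 176 × 118 / 345 = 60.20.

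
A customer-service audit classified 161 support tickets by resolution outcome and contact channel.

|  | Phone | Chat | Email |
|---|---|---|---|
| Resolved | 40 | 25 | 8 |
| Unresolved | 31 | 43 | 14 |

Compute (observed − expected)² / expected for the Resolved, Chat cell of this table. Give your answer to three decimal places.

1.103

Row total (Resolved) = 73; column total (Chat) = 68; N = 161.
Expected count E = 73 × 68 / 161 = 30.83230.
Contribution = (O − E)²/E = (25 − 30.83230)² / 30.83230 = 1.103.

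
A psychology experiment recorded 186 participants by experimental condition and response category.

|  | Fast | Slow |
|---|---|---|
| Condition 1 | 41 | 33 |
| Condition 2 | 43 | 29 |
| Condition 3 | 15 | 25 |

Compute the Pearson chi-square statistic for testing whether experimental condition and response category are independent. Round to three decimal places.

5.335

Row totals: 74, 72, 40. Column totals: 99, 87. Grand total N = 186.
Expected counts (row total × column total / N):
  Condition 1, Fast: 74×99/186 = 39.38710
  Condition 1, Slow: 74×87/186 = 34.61290
  Condition 2, Fast: 72×99/186 = 38.32258
  Condition 2, Slow: 72×87/186 = 33.67742
  Condition 3, Fast: 40×99/186 = 21.29032
  Condition 3, Slow: 40×87/186 = 18.70968
Contributions (O − E)²/E:
  (41 − 39.38710)²/39.38710 = 0.0660
  (33 − 34.61290)²/34.61290 = 0.0752
  (43 − 38.32258)²/38.32258 = 0.5709
  (29 − 33.67742)²/33.67742 = 0.6496
  (15 − 21.29032)²/21.29032 = 1.8585
  (25 − 18.70968)²/18.70968 = 2.1148
χ² = 0.0660 + 0.0752 + 0.5709 + 0.6496 + 1.8585 + 2.1148 = 5.335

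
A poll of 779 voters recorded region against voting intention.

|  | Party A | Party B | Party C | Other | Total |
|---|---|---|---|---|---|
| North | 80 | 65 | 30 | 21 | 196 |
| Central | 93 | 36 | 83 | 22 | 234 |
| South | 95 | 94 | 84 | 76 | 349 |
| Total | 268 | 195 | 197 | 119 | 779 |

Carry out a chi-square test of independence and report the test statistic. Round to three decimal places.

59.029

Grand total N = 779.
Expected counts (row total × column total / N):
  North, Party A: 196×268/779 = 67.4300
  North, Party B: 196×195/779 = 49.0629
  North, Party C: 196×197/779 = 49.5661
  North, Other: 196×119/779 = 29.9409
  Central, Party A: 234×268/779 = 80.5032
  Central, Party B: 234×195/779 = 58.5751
  Central, Party C: 234×197/779 = 59.1759
  Central, Other: 234×119/779 = 35.7458
  South, Party A: 349×268/779 = 120.0668
  South, Party B: 349×195/779 = 87.3620
  South, Party C: 349×197/779 = 88.2580
  South, Other: 349×119/779 = 53.3132
Contributions (O − E)²/E:
  (80 − 67.4300)²/67.4300 = 2.3432
  (65 − 49.0629)²/49.0629 = 5.1768
  (30 − 49.5661)²/49.5661 = 7.7237
  (21 − 29.9409)²/29.9409 = 2.6699
  (93 − 80.5032)²/80.5032 = 1.9399
  (36 − 58.5751)²/58.5751 = 8.7005
  (83 − 59.1759)²/59.1759 = 9.5915
  (22 − 35.7458)²/35.7458 = 5.2859
  (95 − 120.0668)²/120.0668 = 5.2333
  (94 − 87.3620)²/87.3620 = 0.5044
  (84 − 88.2580)²/88.2580 = 0.2054
  (76 − 53.3132)²/53.3132 = 9.6541
χ² = 2.3432 + 5.1768 + 7.7237 + 2.6699 + 1.9399 + 8.7005 + 9.5915 + 5.2859 + 5.2333 + 0.5044 + 0.2054 + 9.6541 = 59.029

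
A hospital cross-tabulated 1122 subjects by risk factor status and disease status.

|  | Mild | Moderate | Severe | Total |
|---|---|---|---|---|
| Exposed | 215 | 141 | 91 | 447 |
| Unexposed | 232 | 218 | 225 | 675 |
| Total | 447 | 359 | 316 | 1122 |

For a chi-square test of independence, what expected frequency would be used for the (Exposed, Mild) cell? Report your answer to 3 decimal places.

178.083

Row total (Exposed) = 447; column total (Mild) = 447; grand total N = 1122.
Expected count = (row total × column total) / N = 447 × 447 / 1122 = 178.083.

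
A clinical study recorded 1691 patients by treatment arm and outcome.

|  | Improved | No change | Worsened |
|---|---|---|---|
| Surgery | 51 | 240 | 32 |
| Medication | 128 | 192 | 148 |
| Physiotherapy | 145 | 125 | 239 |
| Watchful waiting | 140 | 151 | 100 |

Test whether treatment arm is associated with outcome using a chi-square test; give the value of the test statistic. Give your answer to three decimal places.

Row totals: 323, 468, 509, 391. Column totals: 464, 708, 519. Grand total N = 1691.
Expected counts (row total × column total / N):
  Surgery, Improved: 323×464/1691 = 88.6292
  Surgery, No change: 323×708/1691 = 135.2360
  Surgery, Worsened: 323×519/1691 = 99.1348
  Medication, Improved: 468×464/1691 = 128.4163
  Medication, No change: 468×708/1691 = 195.9456
  Medication, Worsened: 468×519/1691 = 143.6381
  Physiotherapy, Improved: 509×464/1691 = 139.6665
  Physiotherapy, No change: 509×708/1691 = 213.1118
  Physiotherapy, Worsened: 509×519/1691 = 156.2218
  Watchful waiting, Improved: 391×464/1691 = 107.2880
  Watchful waiting, No change: 391×708/1691 = 163.7067
  Watchful waiting, Worsened: 391×519/1691 = 120.0053
Contributions (O − E)²/E:
  (51 − 88.6292)²/88.6292 = 15.9762
  (240 − 135.2360)²/135.2360 = 81.1581
  (32 − 99.1348)²/99.1348 = 45.4642
  (128 − 128.4163)²/128.4163 = 0.0013
  (192 − 195.9456)²/195.9456 = 0.0794
  (148 − 143.6381)²/143.6381 = 0.1325
  (145 − 139.6665)²/139.6665 = 0.2037
  (125 − 213.1118)²/213.1118 = 36.4301
  (239 − 156.2218)²/156.2218 = 43.8622
  (140 − 107.2880)²/107.2880 = 9.9739
  (151 − 163.7067)²/163.7067 = 0.9863
  (100 − 120.0053)²/120.0053 = 3.3350
χ² = 15.9762 + 81.1581 + 45.4642 + 0.0013 + 0.0794 + 0.1325 + 0.2037 + 36.4301 + 43.8622 + 9.9739 + 0.9863 + 3.3350 = 237.603

237.603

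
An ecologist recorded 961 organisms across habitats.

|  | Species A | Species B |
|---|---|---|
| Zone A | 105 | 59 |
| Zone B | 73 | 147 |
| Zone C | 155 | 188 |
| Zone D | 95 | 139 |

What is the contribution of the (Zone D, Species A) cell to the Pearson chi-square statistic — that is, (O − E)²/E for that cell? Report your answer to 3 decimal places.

0.815

Row total (Zone D) = 234; column total (Species A) = 428; N = 961.
Expected count E = 234 × 428 / 961 = 104.21644.
Contribution = (O − E)²/E = (95 − 104.21644)² / 104.21644 = 0.815.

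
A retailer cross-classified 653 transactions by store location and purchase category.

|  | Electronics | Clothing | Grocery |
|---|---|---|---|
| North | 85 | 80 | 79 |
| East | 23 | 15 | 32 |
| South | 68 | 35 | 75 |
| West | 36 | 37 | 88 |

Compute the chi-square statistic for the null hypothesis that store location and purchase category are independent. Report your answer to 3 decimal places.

27.347

Row totals: 244, 70, 178, 161. Column totals: 212, 167, 274. Grand total N = 653.
Expected counts (row total × column total / N):
  North, Electronics: 244×212/653 = 79.2159
  North, Clothing: 244×167/653 = 62.4012
  North, Grocery: 244×274/653 = 102.3828
  East, Electronics: 70×212/653 = 22.7259
  East, Clothing: 70×167/653 = 17.9020
  East, Grocery: 70×274/653 = 29.3721
  South, Electronics: 178×212/653 = 57.7887
  South, Clothing: 178×167/653 = 45.5222
  South, Grocery: 178×274/653 = 74.6891
  West, Electronics: 161×212/653 = 52.2695
  West, Clothing: 161×167/653 = 41.1746
  West, Grocery: 161×274/653 = 67.5559
Contributions (O − E)²/E:
  (85 − 79.2159)²/79.2159 = 0.4223
  (80 − 62.4012)²/62.4012 = 4.9633
  (79 − 102.3828)²/102.3828 = 5.3403
  (23 − 22.7259)²/22.7259 = 0.0033
  (15 − 17.9020)²/17.9020 = 0.4704
  (32 − 29.3721)²/29.3721 = 0.2351
  (68 − 57.7887)²/57.7887 = 1.8043
  (35 − 45.5222)²/45.5222 = 2.4321
  (75 − 74.6891)²/74.6891 = 0.0013
  (36 − 52.2695)²/52.2695 = 5.0641
  (37 − 41.1746)²/41.1746 = 0.4233
  (88 − 67.5559)²/67.5559 = 6.1869
χ² = 0.4223 + 4.9633 + 5.3403 + 0.0033 + 0.4704 + 0.2351 + 1.8043 + 2.4321 + 0.0013 + 5.0641 + 0.4233 + 6.1869 = 27.347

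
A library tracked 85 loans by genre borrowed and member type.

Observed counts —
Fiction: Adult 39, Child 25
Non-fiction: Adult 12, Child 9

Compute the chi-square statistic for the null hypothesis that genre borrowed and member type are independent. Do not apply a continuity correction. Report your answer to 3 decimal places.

0.095

Row totals: 64, 21. Column totals: 51, 34. Grand total N = 85.
Expected counts (row total × column total / N):
  Fiction, Adult: 64×51/85 = 38.4000
  Fiction, Child: 64×34/85 = 25.6000
  Non-fiction, Adult: 21×51/85 = 12.6000
  Non-fiction, Child: 21×34/85 = 8.4000
Contributions (O − E)²/E:
  (39 − 38.4000)²/38.4000 = 0.0094
  (25 − 25.6000)²/25.6000 = 0.0141
  (12 − 12.6000)²/12.6000 = 0.0286
  (9 − 8.4000)²/8.4000 = 0.0429
χ² = 0.0094 + 0.0141 + 0.0286 + 0.0429 = 0.095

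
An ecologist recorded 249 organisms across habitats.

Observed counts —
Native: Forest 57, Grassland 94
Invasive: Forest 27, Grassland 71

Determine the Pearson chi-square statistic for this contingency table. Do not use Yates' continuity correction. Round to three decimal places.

Row totals: 151, 98. Column totals: 84, 165. Grand total N = 249.
Expected counts (row total × column total / N):
  Native, Forest: 151×84/249 = 50.9398
  Native, Grassland: 151×165/249 = 100.0602
  Invasive, Forest: 98×84/249 = 33.0602
  Invasive, Grassland: 98×165/249 = 64.9398
Contributions (O − E)²/E:
  (57 − 50.9398)²/50.9398 = 0.7210
  (94 − 100.0602)²/100.0602 = 0.3670
  (27 − 33.0602)²/33.0602 = 1.1109
  (71 − 64.9398)²/64.9398 = 0.5655
χ² = 0.7210 + 0.3670 + 1.1109 + 0.5655 = 2.764

2.764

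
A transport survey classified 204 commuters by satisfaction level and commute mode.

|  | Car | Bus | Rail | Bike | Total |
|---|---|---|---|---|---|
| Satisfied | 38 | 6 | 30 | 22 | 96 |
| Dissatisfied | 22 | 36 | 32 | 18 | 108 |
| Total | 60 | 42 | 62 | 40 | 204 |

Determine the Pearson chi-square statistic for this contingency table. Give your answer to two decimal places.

25.54

Grand total N = 204.
Expected counts (row total × column total / N):
  Satisfied, Car: 96×60/204 = 28.235
  Satisfied, Bus: 96×42/204 = 19.765
  Satisfied, Rail: 96×62/204 = 29.176
  Satisfied, Bike: 96×40/204 = 18.824
  Dissatisfied, Car: 108×60/204 = 31.765
  Dissatisfied, Bus: 108×42/204 = 22.235
  Dissatisfied, Rail: 108×62/204 = 32.824
  Dissatisfied, Bike: 108×40/204 = 21.176
Contributions (O − E)²/E:
  (38 − 28.235)²/28.235 = 3.3772
  (6 − 19.765)²/19.765 = 9.5864
  (30 − 29.176)²/29.176 = 0.0233
  (22 − 18.824)²/18.824 = 0.5359
  (22 − 31.765)²/31.765 = 3.0019
  (36 − 22.235)²/22.235 = 8.5215
  (32 − 32.824)²/32.824 = 0.0207
  (18 − 21.176)²/21.176 = 0.4763
χ² = 3.3772 + 9.5864 + 0.0233 + 0.5359 + 3.0019 + 8.5215 + 0.0207 + 0.4763 = 25.54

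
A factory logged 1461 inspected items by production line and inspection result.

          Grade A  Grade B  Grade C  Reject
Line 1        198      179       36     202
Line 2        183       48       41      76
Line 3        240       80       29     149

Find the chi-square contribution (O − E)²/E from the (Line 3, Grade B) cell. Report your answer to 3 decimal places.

5.804

Row total (Line 3) = 498; column total (Grade B) = 307; N = 1461.
Expected count E = 498 × 307 / 1461 = 104.6448.
Contribution = (O − E)²/E = (80 − 104.6448)² / 104.6448 = 5.804.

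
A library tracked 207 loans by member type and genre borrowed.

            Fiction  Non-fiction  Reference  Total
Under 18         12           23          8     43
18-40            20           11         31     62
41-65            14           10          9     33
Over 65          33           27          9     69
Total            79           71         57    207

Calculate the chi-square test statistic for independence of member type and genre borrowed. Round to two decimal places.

Grand total N = 207.
Expected counts (row total × column total / N):
  Under 18, Fiction: 43×79/207 = 16.411
  Under 18, Non-fiction: 43×71/207 = 14.749
  Under 18, Reference: 43×57/207 = 11.841
  18-40, Fiction: 62×79/207 = 23.662
  18-40, Non-fiction: 62×71/207 = 21.266
  18-40, Reference: 62×57/207 = 17.072
  41-65, Fiction: 33×79/207 = 12.594
  41-65, Non-fiction: 33×71/207 = 11.319
  41-65, Reference: 33×57/207 = 9.087
  Over 65, Fiction: 69×79/207 = 26.333
  Over 65, Non-fiction: 69×71/207 = 23.667
  Over 65, Reference: 69×57/207 = 19.000
Contributions (O − E)²/E:
  (12 − 16.411)²/16.411 = 1.1856
  (23 − 14.749)²/14.749 = 4.6158
  (8 − 11.841)²/11.841 = 1.2459
  (20 − 23.662)²/23.662 = 0.5667
  (11 − 21.266)²/21.266 = 4.9558
  (31 − 17.072)²/17.072 = 11.3630
  (14 − 12.594)²/12.594 = 0.1570
  (10 − 11.319)²/11.319 = 0.1537
  (9 − 9.087)²/9.087 = 0.0008
  (33 − 26.333)²/26.333 = 1.6880
  (27 − 23.667)²/23.667 = 0.4694
  (9 − 19.000)²/19.000 = 5.2632
χ² = 1.1856 + 4.6158 + 1.2459 + 0.5667 + 4.9558 + 11.3630 + 0.1570 + 0.1537 + 0.0008 + 1.6880 + 0.4694 + 5.2632 = 31.66

31.66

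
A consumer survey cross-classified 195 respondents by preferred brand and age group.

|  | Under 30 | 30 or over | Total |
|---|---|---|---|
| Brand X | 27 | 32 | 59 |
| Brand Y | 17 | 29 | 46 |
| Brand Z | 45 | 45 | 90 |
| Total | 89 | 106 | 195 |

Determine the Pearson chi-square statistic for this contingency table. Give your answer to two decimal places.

Grand total N = 195.
Expected counts (row total × column total / N):
  Brand X, Under 30: 59×89/195 = 26.928
  Brand X, 30 or over: 59×106/195 = 32.072
  Brand Y, Under 30: 46×89/195 = 20.995
  Brand Y, 30 or over: 46×106/195 = 25.005
  Brand Z, Under 30: 90×89/195 = 41.077
  Brand Z, 30 or over: 90×106/195 = 48.923
Contributions (O − E)²/E:
  (27 − 26.928)²/26.928 = 0.0002
  (32 − 32.072)²/32.072 = 0.0002
  (17 − 20.995)²/20.995 = 0.7602
  (29 − 25.005)²/25.005 = 0.6383
  (45 − 41.077)²/41.077 = 0.3747
  (45 − 48.923)²/48.923 = 0.3146
χ² = 0.0002 + 0.0002 + 0.7602 + 0.6383 + 0.3747 + 0.3146 = 2.09

2.09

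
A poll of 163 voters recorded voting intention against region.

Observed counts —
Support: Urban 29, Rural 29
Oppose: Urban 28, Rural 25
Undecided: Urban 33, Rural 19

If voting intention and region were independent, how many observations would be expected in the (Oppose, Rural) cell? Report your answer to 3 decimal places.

Row total (Oppose) = 53; column total (Rural) = 73; grand total N = 163.
Expected count = (row total × column total) / N = 53 × 73 / 163 = 23.736.

23.736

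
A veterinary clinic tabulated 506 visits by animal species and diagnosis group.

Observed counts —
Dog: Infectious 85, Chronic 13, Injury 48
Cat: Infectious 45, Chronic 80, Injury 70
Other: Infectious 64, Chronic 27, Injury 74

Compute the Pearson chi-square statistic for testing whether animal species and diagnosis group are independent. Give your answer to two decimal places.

Row totals: 146, 195, 165. Column totals: 194, 120, 192. Grand total N = 506.
Expected counts (row total × column total / N):
  Dog, Infectious: 146×194/506 = 55.976
  Dog, Chronic: 146×120/506 = 34.625
  Dog, Injury: 146×192/506 = 55.399
  Cat, Infectious: 195×194/506 = 74.763
  Cat, Chronic: 195×120/506 = 46.245
  Cat, Injury: 195×192/506 = 73.992
  Other, Infectious: 165×194/506 = 63.261
  Other, Chronic: 165×120/506 = 39.130
  Other, Injury: 165×192/506 = 62.609
Contributions (O − E)²/E:
  (85 − 55.976)²/55.976 = 15.0492
  (13 − 34.625)²/34.625 = 13.5059
  (48 − 55.399)²/55.399 = 0.9882
  (45 − 74.763)²/74.763 = 11.8486
  (80 − 46.245)²/46.245 = 24.6383
  (70 − 73.992)²/73.992 = 0.2154
  (64 − 63.261)²/63.261 = 0.0086
  (27 − 39.130)²/39.130 = 3.7602
  (74 − 62.609)²/62.609 = 2.0725
χ² = 15.0492 + 13.5059 + 0.9882 + 11.8486 + 24.6383 + 0.2154 + 0.0086 + 3.7602 + 2.0725 = 72.09

72.09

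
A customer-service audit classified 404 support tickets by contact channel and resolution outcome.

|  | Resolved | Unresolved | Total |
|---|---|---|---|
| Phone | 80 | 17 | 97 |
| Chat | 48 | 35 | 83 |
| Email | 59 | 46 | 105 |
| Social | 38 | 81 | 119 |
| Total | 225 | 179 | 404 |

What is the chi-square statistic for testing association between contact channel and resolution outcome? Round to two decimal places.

55.58

Grand total N = 404.
Expected counts (row total × column total / N):
  Phone, Resolved: 97×225/404 = 54.0223
  Phone, Unresolved: 97×179/404 = 42.9777
  Chat, Resolved: 83×225/404 = 46.2252
  Chat, Unresolved: 83×179/404 = 36.7748
  Email, Resolved: 105×225/404 = 58.4777
  Email, Unresolved: 105×179/404 = 46.5223
  Social, Resolved: 119×225/404 = 66.2748
  Social, Unresolved: 119×179/404 = 52.7252
Contributions (O − E)²/E:
  (80 − 54.0223)²/54.0223 = 12.4919
  (17 − 42.9777)²/42.9777 = 15.7021
  (48 − 46.2252)²/46.2252 = 0.0681
  (35 − 36.7748)²/36.7748 = 0.0857
  (59 − 58.4777)²/58.4777 = 0.0047
  (46 − 46.5223)²/46.5223 = 0.0059
  (38 − 66.2748)²/66.2748 = 12.0629
  (81 − 52.7252)²/52.7252 = 15.1629
χ² = 12.4919 + 15.7021 + 0.0681 + 0.0857 + 0.0047 + 0.0059 + 12.0629 + 15.1629 = 55.58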